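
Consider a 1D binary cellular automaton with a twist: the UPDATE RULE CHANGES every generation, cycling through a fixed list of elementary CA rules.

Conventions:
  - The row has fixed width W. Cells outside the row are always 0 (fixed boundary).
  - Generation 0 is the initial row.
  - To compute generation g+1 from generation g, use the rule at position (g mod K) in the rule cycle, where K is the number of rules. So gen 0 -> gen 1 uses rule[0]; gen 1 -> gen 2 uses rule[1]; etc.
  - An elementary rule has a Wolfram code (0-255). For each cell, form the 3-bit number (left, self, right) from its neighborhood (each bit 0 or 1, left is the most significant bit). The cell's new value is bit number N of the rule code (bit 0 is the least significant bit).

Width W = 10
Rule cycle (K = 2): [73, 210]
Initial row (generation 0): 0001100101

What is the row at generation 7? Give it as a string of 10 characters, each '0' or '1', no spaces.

Answer: 0110110000

Derivation:
Gen 0: 0001100101
Gen 1 (rule 73): 1101100000
Gen 2 (rule 210): 0100110000
Gen 3 (rule 73): 0000110111
Gen 4 (rule 210): 0001010011
Gen 5 (rule 73): 1100000011
Gen 6 (rule 210): 0110000101
Gen 7 (rule 73): 0110110000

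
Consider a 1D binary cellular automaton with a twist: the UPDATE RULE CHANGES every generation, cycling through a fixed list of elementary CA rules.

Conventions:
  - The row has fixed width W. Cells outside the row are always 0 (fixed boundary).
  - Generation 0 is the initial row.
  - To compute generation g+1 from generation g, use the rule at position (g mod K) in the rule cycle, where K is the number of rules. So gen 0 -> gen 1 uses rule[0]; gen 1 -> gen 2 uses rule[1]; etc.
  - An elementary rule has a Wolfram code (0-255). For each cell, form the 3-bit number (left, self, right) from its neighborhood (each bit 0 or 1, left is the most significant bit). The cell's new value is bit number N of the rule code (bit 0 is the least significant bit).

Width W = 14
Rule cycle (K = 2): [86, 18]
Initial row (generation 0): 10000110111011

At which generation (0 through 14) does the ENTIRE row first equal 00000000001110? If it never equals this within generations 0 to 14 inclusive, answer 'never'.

Answer: 13

Derivation:
Gen 0: 10000110111011
Gen 1 (rule 86): 11001010001001
Gen 2 (rule 18): 00110001010110
Gen 3 (rule 86): 01011011010011
Gen 4 (rule 18): 10000000001100
Gen 5 (rule 86): 11000000010110
Gen 6 (rule 18): 00100000100001
Gen 7 (rule 86): 01110001110011
Gen 8 (rule 18): 10001010001100
Gen 9 (rule 86): 11011011010110
Gen 10 (rule 18): 00000000000001
Gen 11 (rule 86): 00000000000011
Gen 12 (rule 18): 00000000000100
Gen 13 (rule 86): 00000000001110
Gen 14 (rule 18): 00000000010001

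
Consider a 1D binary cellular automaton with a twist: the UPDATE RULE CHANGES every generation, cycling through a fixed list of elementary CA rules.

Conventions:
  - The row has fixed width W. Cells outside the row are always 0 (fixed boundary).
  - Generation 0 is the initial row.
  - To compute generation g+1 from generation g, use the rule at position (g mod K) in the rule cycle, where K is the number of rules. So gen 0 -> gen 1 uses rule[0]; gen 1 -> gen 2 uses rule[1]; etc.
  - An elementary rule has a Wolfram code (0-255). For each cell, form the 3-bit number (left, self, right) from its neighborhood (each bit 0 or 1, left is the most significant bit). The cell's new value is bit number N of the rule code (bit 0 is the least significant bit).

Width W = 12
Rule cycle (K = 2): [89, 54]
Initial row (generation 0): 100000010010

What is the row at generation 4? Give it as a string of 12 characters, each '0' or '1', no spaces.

Answer: 100001110011

Derivation:
Gen 0: 100000010010
Gen 1 (rule 89): 011111001001
Gen 2 (rule 54): 100000111111
Gen 3 (rule 89): 011110100001
Gen 4 (rule 54): 100001110011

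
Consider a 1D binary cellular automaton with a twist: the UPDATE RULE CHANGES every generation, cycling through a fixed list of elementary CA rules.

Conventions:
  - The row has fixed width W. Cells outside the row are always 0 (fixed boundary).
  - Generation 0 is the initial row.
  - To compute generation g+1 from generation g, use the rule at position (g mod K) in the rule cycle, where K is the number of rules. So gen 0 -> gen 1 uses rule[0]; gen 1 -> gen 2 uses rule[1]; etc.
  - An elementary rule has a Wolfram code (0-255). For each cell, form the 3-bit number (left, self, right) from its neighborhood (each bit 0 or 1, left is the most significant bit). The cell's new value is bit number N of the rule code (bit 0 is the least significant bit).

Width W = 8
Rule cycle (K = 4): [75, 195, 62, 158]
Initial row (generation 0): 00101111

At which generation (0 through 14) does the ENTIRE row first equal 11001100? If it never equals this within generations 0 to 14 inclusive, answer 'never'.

Gen 0: 00101111
Gen 1 (rule 75): 11001001
Gen 2 (rule 195): 01010010
Gen 3 (rule 62): 11111111
Gen 4 (rule 158): 11111110
Gen 5 (rule 75): 10000010
Gen 6 (rule 195): 00111100
Gen 7 (rule 62): 01100010
Gen 8 (rule 158): 11010111
Gen 9 (rule 75): 11000101
Gen 10 (rule 195): 01011000
Gen 11 (rule 62): 11110100
Gen 12 (rule 158): 11100110
Gen 13 (rule 75): 10101110
Gen 14 (rule 195): 00000110

Answer: never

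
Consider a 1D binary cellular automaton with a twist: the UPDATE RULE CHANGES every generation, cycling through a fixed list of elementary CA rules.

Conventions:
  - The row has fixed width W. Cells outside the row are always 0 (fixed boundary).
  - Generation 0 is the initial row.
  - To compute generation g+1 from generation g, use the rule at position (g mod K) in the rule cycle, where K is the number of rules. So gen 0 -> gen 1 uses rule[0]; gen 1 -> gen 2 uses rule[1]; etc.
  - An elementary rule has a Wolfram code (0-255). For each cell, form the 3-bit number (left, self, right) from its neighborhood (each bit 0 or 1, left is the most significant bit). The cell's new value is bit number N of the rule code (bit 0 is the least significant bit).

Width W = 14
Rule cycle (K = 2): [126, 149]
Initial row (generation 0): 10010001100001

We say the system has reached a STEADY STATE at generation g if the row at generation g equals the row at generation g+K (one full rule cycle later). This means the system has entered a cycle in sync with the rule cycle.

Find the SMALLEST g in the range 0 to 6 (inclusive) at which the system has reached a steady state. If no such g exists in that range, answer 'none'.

Answer: none

Derivation:
Gen 0: 10010001100001
Gen 1 (rule 126): 11111011110011
Gen 2 (rule 149): 01110001101000
Gen 3 (rule 126): 11011011111100
Gen 4 (rule 149): 00000001111011
Gen 5 (rule 126): 00000011001111
Gen 6 (rule 149): 11111000100110
Gen 7 (rule 126): 10001101111111
Gen 8 (rule 149): 11100000111110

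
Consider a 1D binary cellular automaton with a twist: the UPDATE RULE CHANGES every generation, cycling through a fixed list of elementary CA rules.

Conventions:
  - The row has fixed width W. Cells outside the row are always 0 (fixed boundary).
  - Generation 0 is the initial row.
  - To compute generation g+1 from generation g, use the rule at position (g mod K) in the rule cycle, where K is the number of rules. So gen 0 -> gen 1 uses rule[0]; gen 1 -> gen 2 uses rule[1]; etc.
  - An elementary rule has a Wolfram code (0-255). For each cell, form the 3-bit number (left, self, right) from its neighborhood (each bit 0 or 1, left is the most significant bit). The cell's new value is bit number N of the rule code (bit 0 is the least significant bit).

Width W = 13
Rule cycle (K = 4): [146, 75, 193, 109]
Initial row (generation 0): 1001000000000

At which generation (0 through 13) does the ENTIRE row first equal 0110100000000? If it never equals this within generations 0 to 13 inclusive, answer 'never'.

Answer: 1

Derivation:
Gen 0: 1001000000000
Gen 1 (rule 146): 0110100000000
Gen 2 (rule 75): 1110001111111
Gen 3 (rule 193): 0110100111111
Gen 4 (rule 109): 0111100100001
Gen 5 (rule 146): 1011011010010
Gen 6 (rule 75): 0011011000100
Gen 7 (rule 193): 1001001010001
Gen 8 (rule 109): 1001001110101
Gen 9 (rule 146): 0110110100000
Gen 10 (rule 75): 1110110001111
Gen 11 (rule 193): 0110010100111
Gen 12 (rule 109): 0110011100101
Gen 13 (rule 146): 1001101011000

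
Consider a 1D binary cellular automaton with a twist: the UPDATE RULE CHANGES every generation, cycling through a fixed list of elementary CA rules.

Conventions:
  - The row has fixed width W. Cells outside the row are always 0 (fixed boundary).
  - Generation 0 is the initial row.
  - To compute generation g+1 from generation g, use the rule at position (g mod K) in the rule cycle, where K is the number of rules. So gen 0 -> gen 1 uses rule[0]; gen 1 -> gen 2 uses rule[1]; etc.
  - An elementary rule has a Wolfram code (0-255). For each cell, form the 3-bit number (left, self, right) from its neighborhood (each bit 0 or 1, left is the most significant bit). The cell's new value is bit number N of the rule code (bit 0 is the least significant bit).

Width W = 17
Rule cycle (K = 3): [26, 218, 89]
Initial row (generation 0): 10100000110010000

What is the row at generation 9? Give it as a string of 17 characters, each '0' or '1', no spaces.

Gen 0: 10100000110010000
Gen 1 (rule 26): 00010001101101000
Gen 2 (rule 218): 00101011101100100
Gen 3 (rule 89): 10000010101110011
Gen 4 (rule 26): 01000100001001110
Gen 5 (rule 218): 10101010010111111
Gen 6 (rule 89): 00000001000100001
Gen 7 (rule 26): 00000010101010010
Gen 8 (rule 218): 00000100000001101
Gen 9 (rule 89): 11110011111101100

Answer: 11110011111101100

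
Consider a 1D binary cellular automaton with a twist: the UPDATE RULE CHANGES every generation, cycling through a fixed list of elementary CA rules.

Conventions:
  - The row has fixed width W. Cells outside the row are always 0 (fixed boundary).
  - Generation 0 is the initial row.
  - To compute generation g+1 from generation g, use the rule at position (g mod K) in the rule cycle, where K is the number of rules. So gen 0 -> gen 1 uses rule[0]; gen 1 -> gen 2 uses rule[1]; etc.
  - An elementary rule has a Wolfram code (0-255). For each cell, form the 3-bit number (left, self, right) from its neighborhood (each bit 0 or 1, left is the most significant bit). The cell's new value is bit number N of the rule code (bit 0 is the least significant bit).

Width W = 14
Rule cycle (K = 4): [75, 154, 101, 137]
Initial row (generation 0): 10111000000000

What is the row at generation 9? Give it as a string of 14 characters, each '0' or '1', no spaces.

Answer: 10011100101111

Derivation:
Gen 0: 10111000000000
Gen 1 (rule 75): 00101011111111
Gen 2 (rule 154): 01000011111110
Gen 3 (rule 101): 01011000000010
Gen 4 (rule 137): 00010011111000
Gen 5 (rule 75): 11100110001011
Gen 6 (rule 154): 11011101010010
Gen 7 (rule 101): 01100111110010
Gen 8 (rule 137): 01000111100000
Gen 9 (rule 75): 10011100101111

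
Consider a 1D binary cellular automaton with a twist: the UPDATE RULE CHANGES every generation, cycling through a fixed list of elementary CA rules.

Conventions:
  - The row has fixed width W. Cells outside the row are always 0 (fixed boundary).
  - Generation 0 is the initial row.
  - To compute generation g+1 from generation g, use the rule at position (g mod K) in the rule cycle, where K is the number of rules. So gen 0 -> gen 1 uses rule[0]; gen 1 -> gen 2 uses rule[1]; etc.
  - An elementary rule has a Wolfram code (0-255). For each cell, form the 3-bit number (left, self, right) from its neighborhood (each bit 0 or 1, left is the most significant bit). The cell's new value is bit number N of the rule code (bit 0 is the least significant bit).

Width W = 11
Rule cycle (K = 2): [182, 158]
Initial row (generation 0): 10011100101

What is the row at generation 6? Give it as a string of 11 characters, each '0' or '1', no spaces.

Gen 0: 10011100101
Gen 1 (rule 182): 11101011111
Gen 2 (rule 158): 11001011110
Gen 3 (rule 182): 00111101101
Gen 4 (rule 158): 01111001001
Gen 5 (rule 182): 10110111111
Gen 6 (rule 158): 10100111110

Answer: 10100111110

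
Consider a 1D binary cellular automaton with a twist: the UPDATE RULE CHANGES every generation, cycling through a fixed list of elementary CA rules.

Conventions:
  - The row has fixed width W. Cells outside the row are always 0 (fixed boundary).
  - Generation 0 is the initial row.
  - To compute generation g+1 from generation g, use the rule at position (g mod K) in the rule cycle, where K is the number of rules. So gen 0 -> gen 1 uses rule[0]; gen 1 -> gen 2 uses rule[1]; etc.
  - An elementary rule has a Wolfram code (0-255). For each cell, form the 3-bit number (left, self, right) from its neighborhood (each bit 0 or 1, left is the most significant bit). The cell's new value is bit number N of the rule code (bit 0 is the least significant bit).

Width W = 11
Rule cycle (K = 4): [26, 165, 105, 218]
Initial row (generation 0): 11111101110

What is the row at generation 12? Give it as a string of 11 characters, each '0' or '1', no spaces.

Gen 0: 11111101110
Gen 1 (rule 26): 10000001001
Gen 2 (rule 165): 10111101001
Gen 3 (rule 105): 01100110000
Gen 4 (rule 218): 11111111000
Gen 5 (rule 26): 10000000100
Gen 6 (rule 165): 10111110101
Gen 7 (rule 105): 01100011010
Gen 8 (rule 218): 11110111001
Gen 9 (rule 26): 10000100110
Gen 10 (rule 165): 10110100000
Gen 11 (rule 105): 01111001111
Gen 12 (rule 218): 11111111111

Answer: 11111111111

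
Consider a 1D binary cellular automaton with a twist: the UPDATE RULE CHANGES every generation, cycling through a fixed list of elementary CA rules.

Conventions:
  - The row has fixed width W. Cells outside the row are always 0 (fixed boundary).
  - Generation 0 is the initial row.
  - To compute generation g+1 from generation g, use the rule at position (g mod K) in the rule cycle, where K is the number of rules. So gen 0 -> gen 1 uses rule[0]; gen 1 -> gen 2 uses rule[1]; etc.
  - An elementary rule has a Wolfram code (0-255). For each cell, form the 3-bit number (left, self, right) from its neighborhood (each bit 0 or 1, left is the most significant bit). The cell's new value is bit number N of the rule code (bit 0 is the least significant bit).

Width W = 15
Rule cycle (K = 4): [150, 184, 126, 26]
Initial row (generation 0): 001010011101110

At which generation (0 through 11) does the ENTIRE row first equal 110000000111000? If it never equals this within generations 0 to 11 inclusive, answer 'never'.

Gen 0: 001010011101110
Gen 1 (rule 150): 011011101000101
Gen 2 (rule 184): 010111010100010
Gen 3 (rule 126): 111101111110111
Gen 4 (rule 26): 100001000000100
Gen 5 (rule 150): 110011100001110
Gen 6 (rule 184): 101011010001101
Gen 7 (rule 126): 111111111011111
Gen 8 (rule 26): 100000000010000
Gen 9 (rule 150): 110000000111000
Gen 10 (rule 184): 101000000110100
Gen 11 (rule 126): 111100001111110

Answer: 9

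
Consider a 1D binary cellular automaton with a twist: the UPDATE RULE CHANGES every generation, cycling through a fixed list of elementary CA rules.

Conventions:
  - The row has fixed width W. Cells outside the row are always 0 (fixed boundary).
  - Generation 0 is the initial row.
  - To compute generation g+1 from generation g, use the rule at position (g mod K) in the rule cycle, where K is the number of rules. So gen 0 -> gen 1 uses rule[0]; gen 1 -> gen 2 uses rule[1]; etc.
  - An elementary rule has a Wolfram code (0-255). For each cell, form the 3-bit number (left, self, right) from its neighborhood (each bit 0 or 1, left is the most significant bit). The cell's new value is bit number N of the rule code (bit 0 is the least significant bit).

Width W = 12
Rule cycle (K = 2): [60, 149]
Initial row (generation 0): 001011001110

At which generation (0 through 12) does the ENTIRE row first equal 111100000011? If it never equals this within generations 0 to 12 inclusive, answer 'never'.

Answer: 10

Derivation:
Gen 0: 001011001110
Gen 1 (rule 60): 001110101001
Gen 2 (rule 149): 100100101101
Gen 3 (rule 60): 110110111011
Gen 4 (rule 149): 000000010000
Gen 5 (rule 60): 000000011000
Gen 6 (rule 149): 111111000111
Gen 7 (rule 60): 100000100100
Gen 8 (rule 149): 111110110111
Gen 9 (rule 60): 100001101100
Gen 10 (rule 149): 111100000011
Gen 11 (rule 60): 100010000010
Gen 12 (rule 149): 111011111011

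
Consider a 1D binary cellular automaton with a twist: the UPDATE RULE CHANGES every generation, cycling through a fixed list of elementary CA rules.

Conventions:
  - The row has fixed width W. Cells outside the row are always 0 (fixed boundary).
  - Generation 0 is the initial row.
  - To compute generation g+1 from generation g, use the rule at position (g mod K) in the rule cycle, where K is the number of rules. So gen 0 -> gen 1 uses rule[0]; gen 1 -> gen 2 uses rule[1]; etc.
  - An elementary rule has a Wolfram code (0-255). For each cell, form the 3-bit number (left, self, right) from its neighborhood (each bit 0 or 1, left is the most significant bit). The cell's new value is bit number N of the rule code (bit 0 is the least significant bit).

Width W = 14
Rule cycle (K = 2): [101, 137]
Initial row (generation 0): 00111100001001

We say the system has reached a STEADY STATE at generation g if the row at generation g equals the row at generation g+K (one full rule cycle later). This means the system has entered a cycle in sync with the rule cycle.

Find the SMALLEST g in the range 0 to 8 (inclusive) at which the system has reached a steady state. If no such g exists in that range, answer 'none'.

Answer: none

Derivation:
Gen 0: 00111100001001
Gen 1 (rule 101): 10000101101001
Gen 2 (rule 137): 00110001000000
Gen 3 (rule 101): 10010101011111
Gen 4 (rule 137): 00000000011110
Gen 5 (rule 101): 11111111000010
Gen 6 (rule 137): 11111110011000
Gen 7 (rule 101): 00000010001011
Gen 8 (rule 137): 11111000100010
Gen 9 (rule 101): 00001010101010
Gen 10 (rule 137): 11100000000000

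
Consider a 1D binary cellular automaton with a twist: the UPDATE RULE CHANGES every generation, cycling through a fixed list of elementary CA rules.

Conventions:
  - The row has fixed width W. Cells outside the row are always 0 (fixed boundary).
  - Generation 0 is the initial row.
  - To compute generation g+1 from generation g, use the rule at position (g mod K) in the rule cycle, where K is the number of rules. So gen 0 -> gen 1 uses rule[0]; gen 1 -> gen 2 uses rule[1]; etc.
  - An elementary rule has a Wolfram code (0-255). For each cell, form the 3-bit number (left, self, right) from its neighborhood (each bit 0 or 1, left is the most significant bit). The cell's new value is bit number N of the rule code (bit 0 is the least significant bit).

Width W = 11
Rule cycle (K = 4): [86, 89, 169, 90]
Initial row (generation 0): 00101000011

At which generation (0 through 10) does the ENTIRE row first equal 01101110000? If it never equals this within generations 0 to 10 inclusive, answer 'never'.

Answer: 2

Derivation:
Gen 0: 00101000011
Gen 1 (rule 86): 01101100101
Gen 2 (rule 89): 01101110000
Gen 3 (rule 169): 01011100111
Gen 4 (rule 90): 10010111101
Gen 5 (rule 86): 11110000101
Gen 6 (rule 89): 10011110000
Gen 7 (rule 169): 00011100111
Gen 8 (rule 90): 00110111101
Gen 9 (rule 86): 01010000101
Gen 10 (rule 89): 00001110000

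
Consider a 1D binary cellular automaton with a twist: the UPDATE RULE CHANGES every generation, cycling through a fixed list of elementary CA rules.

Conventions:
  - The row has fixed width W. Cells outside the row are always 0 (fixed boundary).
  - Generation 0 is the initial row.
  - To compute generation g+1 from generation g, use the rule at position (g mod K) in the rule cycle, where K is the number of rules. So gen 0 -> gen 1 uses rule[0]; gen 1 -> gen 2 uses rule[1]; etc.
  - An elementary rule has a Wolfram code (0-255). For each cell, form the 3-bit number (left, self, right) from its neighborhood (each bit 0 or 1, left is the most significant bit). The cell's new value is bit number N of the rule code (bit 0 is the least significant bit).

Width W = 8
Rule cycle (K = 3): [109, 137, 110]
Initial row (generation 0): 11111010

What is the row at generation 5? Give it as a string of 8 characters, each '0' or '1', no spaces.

Gen 0: 11111010
Gen 1 (rule 109): 10001110
Gen 2 (rule 137): 00101100
Gen 3 (rule 110): 01111100
Gen 4 (rule 109): 01000101
Gen 5 (rule 137): 00010000

Answer: 00010000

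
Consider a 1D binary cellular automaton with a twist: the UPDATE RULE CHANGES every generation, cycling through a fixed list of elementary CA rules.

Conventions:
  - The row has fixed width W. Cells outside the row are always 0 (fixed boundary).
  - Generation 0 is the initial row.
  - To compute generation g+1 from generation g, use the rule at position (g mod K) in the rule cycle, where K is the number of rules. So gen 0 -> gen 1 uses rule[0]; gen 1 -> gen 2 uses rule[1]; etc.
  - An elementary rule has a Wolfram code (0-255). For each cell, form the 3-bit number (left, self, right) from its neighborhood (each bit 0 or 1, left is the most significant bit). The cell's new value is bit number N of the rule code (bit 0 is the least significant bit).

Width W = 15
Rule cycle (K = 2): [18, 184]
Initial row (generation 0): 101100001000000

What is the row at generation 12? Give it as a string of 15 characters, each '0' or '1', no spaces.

Gen 0: 101100001000000
Gen 1 (rule 18): 000010010100000
Gen 2 (rule 184): 000001001010000
Gen 3 (rule 18): 000010110001000
Gen 4 (rule 184): 000001101000100
Gen 5 (rule 18): 000010000101010
Gen 6 (rule 184): 000001000010101
Gen 7 (rule 18): 000010100100000
Gen 8 (rule 184): 000001010010000
Gen 9 (rule 18): 000010001101000
Gen 10 (rule 184): 000001001010100
Gen 11 (rule 18): 000010110000010
Gen 12 (rule 184): 000001101000001

Answer: 000001101000001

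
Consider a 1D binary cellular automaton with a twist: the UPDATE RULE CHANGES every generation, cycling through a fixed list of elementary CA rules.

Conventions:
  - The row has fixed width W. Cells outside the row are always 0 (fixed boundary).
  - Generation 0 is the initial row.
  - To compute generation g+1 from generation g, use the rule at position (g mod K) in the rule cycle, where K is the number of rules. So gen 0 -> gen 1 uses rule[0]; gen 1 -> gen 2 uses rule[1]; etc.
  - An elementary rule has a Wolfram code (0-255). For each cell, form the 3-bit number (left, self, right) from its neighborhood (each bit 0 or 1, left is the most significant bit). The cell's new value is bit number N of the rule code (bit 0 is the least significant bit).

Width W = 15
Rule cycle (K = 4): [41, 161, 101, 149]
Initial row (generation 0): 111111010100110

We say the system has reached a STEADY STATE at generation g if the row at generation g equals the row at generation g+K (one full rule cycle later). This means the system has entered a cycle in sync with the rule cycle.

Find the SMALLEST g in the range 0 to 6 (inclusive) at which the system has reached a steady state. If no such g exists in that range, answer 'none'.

Gen 0: 111111010100110
Gen 1 (rule 41): 100000101000100
Gen 2 (rule 161): 001110010010001
Gen 3 (rule 101): 100010010010101
Gen 4 (rule 149): 111011011010101
Gen 5 (rule 41): 100110110101010
Gen 6 (rule 161): 000001001010100
Gen 7 (rule 101): 111101001111101
Gen 8 (rule 149): 011001100111001
Gen 9 (rule 41): 010001000100000
Gen 10 (rule 161): 000100010001111

Answer: none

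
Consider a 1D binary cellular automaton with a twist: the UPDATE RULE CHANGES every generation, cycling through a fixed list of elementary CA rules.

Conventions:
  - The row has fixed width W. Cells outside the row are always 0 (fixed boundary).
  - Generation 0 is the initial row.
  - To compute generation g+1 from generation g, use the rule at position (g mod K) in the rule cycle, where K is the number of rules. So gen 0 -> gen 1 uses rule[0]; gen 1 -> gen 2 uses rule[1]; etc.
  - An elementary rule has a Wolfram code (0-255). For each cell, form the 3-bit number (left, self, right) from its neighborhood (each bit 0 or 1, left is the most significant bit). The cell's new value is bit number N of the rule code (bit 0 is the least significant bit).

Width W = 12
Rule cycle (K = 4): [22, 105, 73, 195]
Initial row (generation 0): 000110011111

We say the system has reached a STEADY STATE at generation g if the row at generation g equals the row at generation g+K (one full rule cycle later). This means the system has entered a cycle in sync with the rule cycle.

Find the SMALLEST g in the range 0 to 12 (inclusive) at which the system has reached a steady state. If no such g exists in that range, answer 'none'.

Gen 0: 000110011111
Gen 1 (rule 22): 001001100000
Gen 2 (rule 105): 100001101111
Gen 3 (rule 73): 001101101001
Gen 4 (rule 195): 110100100010
Gen 5 (rule 22): 000111110111
Gen 6 (rule 105): 110100011101
Gen 7 (rule 73): 110001010100
Gen 8 (rule 195): 010110000001
Gen 9 (rule 22): 110001000011
Gen 10 (rule 105): 110100011011
Gen 11 (rule 73): 110001011011
Gen 12 (rule 195): 010110001001
Gen 13 (rule 22): 110001011111
Gen 14 (rule 105): 110100110001
Gen 15 (rule 73): 110000110100
Gen 16 (rule 195): 010111010001

Answer: none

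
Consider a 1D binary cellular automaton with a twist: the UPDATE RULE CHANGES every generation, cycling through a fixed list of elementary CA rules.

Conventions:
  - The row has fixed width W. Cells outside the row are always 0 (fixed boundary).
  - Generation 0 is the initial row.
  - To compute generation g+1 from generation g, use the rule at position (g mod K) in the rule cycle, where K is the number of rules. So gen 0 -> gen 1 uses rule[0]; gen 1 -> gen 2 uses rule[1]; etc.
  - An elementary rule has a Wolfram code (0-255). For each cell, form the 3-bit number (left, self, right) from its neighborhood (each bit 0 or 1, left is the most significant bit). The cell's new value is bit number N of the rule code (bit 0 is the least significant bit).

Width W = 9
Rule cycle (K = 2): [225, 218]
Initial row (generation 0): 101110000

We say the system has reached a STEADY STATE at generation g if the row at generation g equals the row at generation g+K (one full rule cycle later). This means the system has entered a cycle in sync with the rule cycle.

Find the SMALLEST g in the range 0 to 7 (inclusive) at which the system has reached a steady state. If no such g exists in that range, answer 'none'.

Gen 0: 101110000
Gen 1 (rule 225): 010110111
Gen 2 (rule 218): 100110111
Gen 3 (rule 225): 000011011
Gen 4 (rule 218): 000111011
Gen 5 (rule 225): 110011101
Gen 6 (rule 218): 111111100
Gen 7 (rule 225): 011111101
Gen 8 (rule 218): 111111100
Gen 9 (rule 225): 011111101

Answer: 6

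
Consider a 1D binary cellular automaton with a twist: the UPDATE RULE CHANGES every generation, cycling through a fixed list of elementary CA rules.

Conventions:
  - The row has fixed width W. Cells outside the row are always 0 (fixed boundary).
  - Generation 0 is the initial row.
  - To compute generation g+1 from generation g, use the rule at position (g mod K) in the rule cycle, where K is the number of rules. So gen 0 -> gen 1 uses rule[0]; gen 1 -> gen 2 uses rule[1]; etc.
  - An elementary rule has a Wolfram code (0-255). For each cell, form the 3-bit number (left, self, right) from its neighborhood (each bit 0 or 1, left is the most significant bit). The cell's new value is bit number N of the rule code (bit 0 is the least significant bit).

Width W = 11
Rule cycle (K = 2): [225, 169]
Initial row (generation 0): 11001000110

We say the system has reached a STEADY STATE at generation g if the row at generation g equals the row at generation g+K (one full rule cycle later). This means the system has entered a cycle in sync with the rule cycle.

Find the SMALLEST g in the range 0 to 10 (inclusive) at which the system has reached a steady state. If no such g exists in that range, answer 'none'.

Gen 0: 11001000110
Gen 1 (rule 225): 01000010010
Gen 2 (rule 169): 00011000000
Gen 3 (rule 225): 11001011111
Gen 4 (rule 169): 10000111110
Gen 5 (rule 225): 00110011110
Gen 6 (rule 169): 10100011100
Gen 7 (rule 225): 01001001101
Gen 8 (rule 169): 00000001010
Gen 9 (rule 225): 11111100100
Gen 10 (rule 169): 11111000001
Gen 11 (rule 225): 01111011100
Gen 12 (rule 169): 01110111001

Answer: none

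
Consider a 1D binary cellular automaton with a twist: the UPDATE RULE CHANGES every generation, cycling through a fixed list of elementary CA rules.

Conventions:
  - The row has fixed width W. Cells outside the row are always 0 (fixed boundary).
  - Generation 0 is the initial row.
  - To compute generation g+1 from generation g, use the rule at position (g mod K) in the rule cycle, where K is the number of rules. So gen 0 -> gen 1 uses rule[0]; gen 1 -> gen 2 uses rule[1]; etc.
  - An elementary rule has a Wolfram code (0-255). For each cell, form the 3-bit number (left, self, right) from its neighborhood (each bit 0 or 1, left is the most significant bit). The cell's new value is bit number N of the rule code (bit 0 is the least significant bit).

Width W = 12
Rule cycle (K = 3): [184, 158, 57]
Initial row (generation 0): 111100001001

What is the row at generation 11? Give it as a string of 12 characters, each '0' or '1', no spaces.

Answer: 110101010101

Derivation:
Gen 0: 111100001001
Gen 1 (rule 184): 111010000100
Gen 2 (rule 158): 110011001110
Gen 3 (rule 57): 101010101001
Gen 4 (rule 184): 010101010100
Gen 5 (rule 158): 110101010110
Gen 6 (rule 57): 101010101101
Gen 7 (rule 184): 010101011010
Gen 8 (rule 158): 110101010011
Gen 9 (rule 57): 101010101010
Gen 10 (rule 184): 010101010101
Gen 11 (rule 158): 110101010101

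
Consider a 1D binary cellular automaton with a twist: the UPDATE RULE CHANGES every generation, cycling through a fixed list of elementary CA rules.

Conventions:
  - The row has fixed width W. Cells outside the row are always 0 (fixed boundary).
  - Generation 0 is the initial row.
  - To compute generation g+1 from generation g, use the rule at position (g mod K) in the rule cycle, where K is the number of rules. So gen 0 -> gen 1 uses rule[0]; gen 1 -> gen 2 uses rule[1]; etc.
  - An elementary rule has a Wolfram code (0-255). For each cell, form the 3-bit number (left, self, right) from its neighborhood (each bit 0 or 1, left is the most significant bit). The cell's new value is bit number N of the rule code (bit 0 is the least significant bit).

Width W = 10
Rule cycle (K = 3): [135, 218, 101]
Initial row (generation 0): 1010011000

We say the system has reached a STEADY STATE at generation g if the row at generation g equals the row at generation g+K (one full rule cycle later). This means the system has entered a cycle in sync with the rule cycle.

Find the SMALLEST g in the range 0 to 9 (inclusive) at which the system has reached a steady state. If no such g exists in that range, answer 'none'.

Answer: 5

Derivation:
Gen 0: 1010011000
Gen 1 (rule 135): 1010100011
Gen 2 (rule 218): 0000010111
Gen 3 (rule 101): 1111011001
Gen 4 (rule 135): 0110000011
Gen 5 (rule 218): 1111000111
Gen 6 (rule 101): 0001010001
Gen 7 (rule 135): 1111010111
Gen 8 (rule 218): 1111000111
Gen 9 (rule 101): 0001010001
Gen 10 (rule 135): 1111010111
Gen 11 (rule 218): 1111000111
Gen 12 (rule 101): 0001010001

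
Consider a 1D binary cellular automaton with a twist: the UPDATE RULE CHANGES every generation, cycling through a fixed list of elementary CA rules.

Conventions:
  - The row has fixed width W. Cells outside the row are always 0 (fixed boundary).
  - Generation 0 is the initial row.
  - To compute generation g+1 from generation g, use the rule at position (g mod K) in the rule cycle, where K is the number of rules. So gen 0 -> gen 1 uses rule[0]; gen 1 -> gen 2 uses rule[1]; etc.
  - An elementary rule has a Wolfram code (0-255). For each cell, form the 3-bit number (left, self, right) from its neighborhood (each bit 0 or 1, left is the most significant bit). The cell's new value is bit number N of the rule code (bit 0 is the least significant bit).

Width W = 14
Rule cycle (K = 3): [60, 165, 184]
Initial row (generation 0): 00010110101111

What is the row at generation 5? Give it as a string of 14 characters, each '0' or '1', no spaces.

Answer: 01101010101110

Derivation:
Gen 0: 00010110101111
Gen 1 (rule 60): 00011101111000
Gen 2 (rule 165): 11001010110011
Gen 3 (rule 184): 10100101101010
Gen 4 (rule 60): 11110111011111
Gen 5 (rule 165): 01101010101110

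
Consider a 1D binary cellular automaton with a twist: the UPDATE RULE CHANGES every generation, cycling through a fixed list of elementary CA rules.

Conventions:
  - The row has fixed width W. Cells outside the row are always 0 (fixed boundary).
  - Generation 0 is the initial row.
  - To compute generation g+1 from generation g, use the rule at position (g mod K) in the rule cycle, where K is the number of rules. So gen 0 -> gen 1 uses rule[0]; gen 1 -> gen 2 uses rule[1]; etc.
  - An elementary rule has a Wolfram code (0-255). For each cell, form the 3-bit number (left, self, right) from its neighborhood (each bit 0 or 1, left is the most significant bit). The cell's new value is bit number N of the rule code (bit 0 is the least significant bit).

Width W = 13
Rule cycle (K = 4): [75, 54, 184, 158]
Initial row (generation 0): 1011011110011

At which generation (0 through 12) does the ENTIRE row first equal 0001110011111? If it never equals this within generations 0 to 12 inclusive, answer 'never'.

Gen 0: 1011011110011
Gen 1 (rule 75): 0011010010111
Gen 2 (rule 54): 0100111111000
Gen 3 (rule 184): 0010111110100
Gen 4 (rule 158): 0110111100110
Gen 5 (rule 75): 1110100101110
Gen 6 (rule 54): 0001111110001
Gen 7 (rule 184): 0001111101000
Gen 8 (rule 158): 0011111001100
Gen 9 (rule 75): 1110001011101
Gen 10 (rule 54): 0001011100011
Gen 11 (rule 184): 0000111010010
Gen 12 (rule 158): 0001110011111

Answer: 12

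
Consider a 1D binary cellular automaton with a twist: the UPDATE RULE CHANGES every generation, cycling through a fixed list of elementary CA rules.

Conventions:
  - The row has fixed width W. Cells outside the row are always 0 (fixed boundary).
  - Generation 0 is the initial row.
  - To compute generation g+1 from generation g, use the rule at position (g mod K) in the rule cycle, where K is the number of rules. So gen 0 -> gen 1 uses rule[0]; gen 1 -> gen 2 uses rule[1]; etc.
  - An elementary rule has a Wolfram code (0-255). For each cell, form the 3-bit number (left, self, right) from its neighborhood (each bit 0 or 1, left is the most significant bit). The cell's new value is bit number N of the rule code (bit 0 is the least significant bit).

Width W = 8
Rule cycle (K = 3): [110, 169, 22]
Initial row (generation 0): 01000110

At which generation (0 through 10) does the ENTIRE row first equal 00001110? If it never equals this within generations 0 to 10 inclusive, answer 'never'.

Gen 0: 01000110
Gen 1 (rule 110): 11001110
Gen 2 (rule 169): 10001100
Gen 3 (rule 22): 11010010
Gen 4 (rule 110): 11110110
Gen 5 (rule 169): 11101100
Gen 6 (rule 22): 00000010
Gen 7 (rule 110): 00000110
Gen 8 (rule 169): 11110100
Gen 9 (rule 22): 00000110
Gen 10 (rule 110): 00001110

Answer: 10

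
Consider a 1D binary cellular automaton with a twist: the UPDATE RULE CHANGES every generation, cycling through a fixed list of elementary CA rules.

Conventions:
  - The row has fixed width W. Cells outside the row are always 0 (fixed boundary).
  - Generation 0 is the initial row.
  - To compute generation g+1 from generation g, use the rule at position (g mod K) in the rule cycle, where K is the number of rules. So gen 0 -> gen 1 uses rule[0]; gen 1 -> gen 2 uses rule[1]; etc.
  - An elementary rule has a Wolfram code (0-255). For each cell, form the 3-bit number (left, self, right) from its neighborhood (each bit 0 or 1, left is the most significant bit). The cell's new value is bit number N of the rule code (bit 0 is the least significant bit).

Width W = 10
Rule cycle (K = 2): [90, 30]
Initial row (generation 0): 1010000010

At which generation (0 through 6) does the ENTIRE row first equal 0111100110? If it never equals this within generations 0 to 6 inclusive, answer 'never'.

Answer: never

Derivation:
Gen 0: 1010000010
Gen 1 (rule 90): 0001000101
Gen 2 (rule 30): 0011101101
Gen 3 (rule 90): 0110101100
Gen 4 (rule 30): 1100101010
Gen 5 (rule 90): 1111000001
Gen 6 (rule 30): 1000100011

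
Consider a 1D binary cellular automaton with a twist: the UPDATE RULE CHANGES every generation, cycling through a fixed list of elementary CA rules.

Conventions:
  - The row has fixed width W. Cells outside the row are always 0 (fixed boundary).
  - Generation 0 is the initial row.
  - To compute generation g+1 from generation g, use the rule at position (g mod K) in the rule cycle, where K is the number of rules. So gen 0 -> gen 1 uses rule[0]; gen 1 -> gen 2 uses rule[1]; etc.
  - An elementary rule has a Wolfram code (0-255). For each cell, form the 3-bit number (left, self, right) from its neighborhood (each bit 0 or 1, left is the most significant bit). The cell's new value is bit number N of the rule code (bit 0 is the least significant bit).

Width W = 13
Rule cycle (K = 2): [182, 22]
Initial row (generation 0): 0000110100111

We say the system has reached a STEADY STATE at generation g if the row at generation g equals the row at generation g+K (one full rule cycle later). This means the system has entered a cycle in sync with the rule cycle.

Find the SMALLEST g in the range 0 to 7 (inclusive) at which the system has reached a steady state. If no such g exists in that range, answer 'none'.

Gen 0: 0000110100111
Gen 1 (rule 182): 0001001111010
Gen 2 (rule 22): 0011110000011
Gen 3 (rule 182): 0101101000100
Gen 4 (rule 22): 1100001101110
Gen 5 (rule 182): 0010010010101
Gen 6 (rule 22): 0111111110101
Gen 7 (rule 182): 1011111101111
Gen 8 (rule 22): 1000000000000
Gen 9 (rule 182): 1100000000000

Answer: none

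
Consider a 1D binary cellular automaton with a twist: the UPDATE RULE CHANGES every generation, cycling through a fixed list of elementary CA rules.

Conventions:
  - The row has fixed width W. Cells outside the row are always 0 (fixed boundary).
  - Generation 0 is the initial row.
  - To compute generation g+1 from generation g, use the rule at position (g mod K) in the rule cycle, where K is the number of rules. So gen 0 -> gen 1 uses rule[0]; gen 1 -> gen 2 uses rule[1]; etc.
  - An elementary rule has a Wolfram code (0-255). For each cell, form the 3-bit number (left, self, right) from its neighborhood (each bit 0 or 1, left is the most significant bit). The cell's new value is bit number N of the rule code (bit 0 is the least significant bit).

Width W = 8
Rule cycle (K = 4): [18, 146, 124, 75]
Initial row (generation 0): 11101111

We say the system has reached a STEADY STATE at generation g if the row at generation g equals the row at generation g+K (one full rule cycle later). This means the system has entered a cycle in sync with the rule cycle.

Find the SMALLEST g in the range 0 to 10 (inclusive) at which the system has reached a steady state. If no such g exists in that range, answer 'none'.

Gen 0: 11101111
Gen 1 (rule 18): 00000000
Gen 2 (rule 146): 00000000
Gen 3 (rule 124): 00000000
Gen 4 (rule 75): 11111111
Gen 5 (rule 18): 00000000
Gen 6 (rule 146): 00000000
Gen 7 (rule 124): 00000000
Gen 8 (rule 75): 11111111
Gen 9 (rule 18): 00000000
Gen 10 (rule 146): 00000000
Gen 11 (rule 124): 00000000
Gen 12 (rule 75): 11111111
Gen 13 (rule 18): 00000000
Gen 14 (rule 146): 00000000

Answer: 1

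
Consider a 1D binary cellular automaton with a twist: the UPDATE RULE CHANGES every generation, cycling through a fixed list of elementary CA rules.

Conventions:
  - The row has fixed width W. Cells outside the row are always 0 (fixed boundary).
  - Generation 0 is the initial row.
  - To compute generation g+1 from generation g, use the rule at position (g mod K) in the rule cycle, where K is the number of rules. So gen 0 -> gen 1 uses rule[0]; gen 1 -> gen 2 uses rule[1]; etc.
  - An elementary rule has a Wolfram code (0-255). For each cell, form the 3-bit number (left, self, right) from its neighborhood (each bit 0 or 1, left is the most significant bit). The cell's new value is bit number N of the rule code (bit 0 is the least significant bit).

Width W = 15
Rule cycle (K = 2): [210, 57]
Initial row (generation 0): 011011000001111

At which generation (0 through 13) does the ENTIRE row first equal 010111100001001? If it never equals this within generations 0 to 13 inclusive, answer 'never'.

Answer: never

Derivation:
Gen 0: 011011000001111
Gen 1 (rule 210): 101001100010111
Gen 2 (rule 57): 010101011001100
Gen 3 (rule 210): 100000001110110
Gen 4 (rule 57): 011111101001101
Gen 5 (rule 210): 101111100110100
Gen 6 (rule 57): 011000010101011
Gen 7 (rule 210): 101100100000001
Gen 8 (rule 57): 011010011111100
Gen 9 (rule 210): 101001101111110
Gen 10 (rule 57): 010101011000001
Gen 11 (rule 210): 100000001100010
Gen 12 (rule 57): 011111101011001
Gen 13 (rule 210): 101111100001110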